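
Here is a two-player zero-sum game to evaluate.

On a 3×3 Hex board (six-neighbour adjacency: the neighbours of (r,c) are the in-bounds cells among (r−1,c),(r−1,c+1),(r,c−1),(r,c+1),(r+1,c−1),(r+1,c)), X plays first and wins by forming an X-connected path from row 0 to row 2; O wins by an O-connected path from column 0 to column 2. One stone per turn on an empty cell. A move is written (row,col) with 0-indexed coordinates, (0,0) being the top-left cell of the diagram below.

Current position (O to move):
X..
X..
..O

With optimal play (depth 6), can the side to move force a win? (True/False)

O winning at [X../X../..O]: True

p1 O@[X../X../..O]: (0,1)[XO./X../..O]-1 (0,2)[X.O/X../..O]-1 (1,1)[X../XO./..O]-1 (1,2)[X../X.O/..O]-1 (2,0)[X../X../O.O]+1* (2,1)[X../X../.OO]-1
p2 X@[X../X../O.O]: (0,1)[XX./X../O.O]-1* (0,2)[X.X/X../O.O]-1 (1,1)[X../XX./O.O]-1 (1,2)[X../X.X/O.O]-1 (2,1)[X../X../OXO]-1
p3 O@[XX./X../O.O]: (0,2)[XXO/X../O.O]+1* (1,1)[XX./XO./O.O]+1 (1,2)[XX./X.O/O.O]+1 (2,1)[XX./X../OOO]+1
p4 X@[XXO/X../O.O]: (1,1)[XXO/XX./O.O]-1* (1,2)[XXO/X.X/O.O]-1 (2,1)[XXO/X../OXO]-1
p5 O@[XXO/XX./O.O]: (1,2)[XXO/XXO/O.O]-1 (2,1)[XXO/XX./OOO]+1*
p6 X@[XXO/XX./OOO] terminal -1; root [X../X../..O] d6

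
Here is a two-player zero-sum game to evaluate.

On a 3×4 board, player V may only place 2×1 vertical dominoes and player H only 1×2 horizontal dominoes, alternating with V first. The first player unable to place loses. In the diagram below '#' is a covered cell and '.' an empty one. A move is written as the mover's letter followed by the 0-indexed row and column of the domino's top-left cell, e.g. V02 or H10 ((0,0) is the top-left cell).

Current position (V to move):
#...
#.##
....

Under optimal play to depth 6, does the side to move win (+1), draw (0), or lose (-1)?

p1 V@[#.../#.##/....]: V01[##../####/....]-1* V11[#.../####/.#..]-1
p2 H@[##../####/....]: H02[####/####/....]+1* H20[##../####/##..]+1 H21[##../####/.##.]+1 H22[##../####/..##]+1
p3 V@[####/####/....] terminal -1; root [#.../#.##/....] d6

value(#.../#.##/...., V) = -1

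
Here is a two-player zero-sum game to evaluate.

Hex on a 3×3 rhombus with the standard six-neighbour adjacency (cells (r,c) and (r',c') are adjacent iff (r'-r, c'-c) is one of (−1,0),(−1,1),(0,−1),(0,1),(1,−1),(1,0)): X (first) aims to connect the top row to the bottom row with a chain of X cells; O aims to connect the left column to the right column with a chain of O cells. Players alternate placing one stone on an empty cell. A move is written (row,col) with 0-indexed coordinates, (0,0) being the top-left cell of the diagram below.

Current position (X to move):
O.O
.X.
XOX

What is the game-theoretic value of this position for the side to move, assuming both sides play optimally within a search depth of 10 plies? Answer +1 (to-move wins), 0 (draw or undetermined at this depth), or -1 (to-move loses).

value(O.O/.X./XOX, X) = +1

[O.O/.X./XOX] X move#1: (0,1):+1/OXO/.X./XOX*, (1,0):-1/O.O/XX./XOX, (1,2):-1/O.O/.XX/XOX
[OXO/.X./XOX] end (terminal -1, O#2); searched O.O/.X./XOX to 10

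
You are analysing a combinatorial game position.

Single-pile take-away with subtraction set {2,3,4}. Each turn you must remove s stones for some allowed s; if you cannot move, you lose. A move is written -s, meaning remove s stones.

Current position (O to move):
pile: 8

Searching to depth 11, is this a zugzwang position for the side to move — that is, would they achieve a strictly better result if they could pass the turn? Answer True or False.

ply 1, O at 8 | -2=+1→6*; -3=-1→5; -4=-1→4
ply 2, X at 6 | -2=-1→4*; -3=-1→3; -4=-1→2
ply 3, O at 4 | -2=-1→2; -3=+1→1*; -4=+1→0
ply 4: 1 is terminal -1 (X); from 8 depth 11
suppose O passes — search the same position with X to move:
pass> ply 1, X at 8 | -2=+1→6*; -3=-1→5; -4=-1→4
pass> ply 2, O at 6 | -2=-1→4*; -3=-1→3; -4=-1→2
pass> ply 3, X at 4 | -2=-1→2; -3=+1→1*; -4=+1→0
pass> ply 4: 1 is terminal -1 (O); from 8 depth 11
for O: play +1, pass -1

zugzwang(8, O) = False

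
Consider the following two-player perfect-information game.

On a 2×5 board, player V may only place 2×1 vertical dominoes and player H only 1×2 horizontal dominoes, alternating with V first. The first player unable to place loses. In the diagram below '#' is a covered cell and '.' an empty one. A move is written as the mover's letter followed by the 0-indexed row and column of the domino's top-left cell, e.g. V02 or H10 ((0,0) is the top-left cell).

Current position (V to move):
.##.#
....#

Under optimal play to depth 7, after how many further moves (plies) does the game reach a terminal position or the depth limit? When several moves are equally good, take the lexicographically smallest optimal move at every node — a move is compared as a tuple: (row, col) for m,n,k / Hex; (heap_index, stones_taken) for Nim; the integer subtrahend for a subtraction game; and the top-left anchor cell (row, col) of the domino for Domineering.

ply 1, V at .##.#/....# | V00=-1→###.#/#...#*; V03=-1→.####/...##
ply 2, H at ###.#/#...# | H11=-1→###.#/###.#; H12=+1→###.#/#.###*
ply 3: ###.#/#.### is terminal -1 (V); from .##.#/....# depth 7

PV length from [.##.#/....#]: 2 plies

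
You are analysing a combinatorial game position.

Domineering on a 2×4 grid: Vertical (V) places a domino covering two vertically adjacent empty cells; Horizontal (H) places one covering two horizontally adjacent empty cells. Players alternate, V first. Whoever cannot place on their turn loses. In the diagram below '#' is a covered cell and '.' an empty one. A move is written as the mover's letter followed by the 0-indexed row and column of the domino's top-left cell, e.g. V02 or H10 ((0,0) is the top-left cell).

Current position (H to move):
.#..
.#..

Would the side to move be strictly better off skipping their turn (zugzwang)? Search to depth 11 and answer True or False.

p1 H@[.#../.#..]: H02[.###/.#..]+1* H12[.#../.###]+1
p2 V@[.###/.#..]: V00[####/##..]-1*
p3 H@[####/##..]: H12[####/####]+1*
p4 V@[####/####] terminal -1; root [.#../.#..] d11
if H skipped the turn, V would face:
~ p1 V@[.#../.#..]: V00[##../##..]-1 V02[.##./.##.]+1* V03[.#.#/.#.#]+1
~ p2 H@[.##./.##.] terminal -1; root [.#../.#..] d11
compare (H): move=+1 vs pass=-1

zugzwang(.#../.#.., H) = False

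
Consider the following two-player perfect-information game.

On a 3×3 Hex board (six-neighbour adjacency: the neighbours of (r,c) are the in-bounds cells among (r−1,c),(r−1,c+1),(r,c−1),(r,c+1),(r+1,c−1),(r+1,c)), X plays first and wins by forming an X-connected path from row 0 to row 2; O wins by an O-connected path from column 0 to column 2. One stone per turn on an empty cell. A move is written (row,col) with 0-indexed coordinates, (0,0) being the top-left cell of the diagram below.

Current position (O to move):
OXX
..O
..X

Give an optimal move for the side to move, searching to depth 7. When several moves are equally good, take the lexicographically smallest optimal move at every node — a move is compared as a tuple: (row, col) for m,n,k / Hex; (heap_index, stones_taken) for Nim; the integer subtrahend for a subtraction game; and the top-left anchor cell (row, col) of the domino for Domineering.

[OXX/..O/..X] O move#1: (1,0):-1/OXX/O.O/..X, (1,1):+1/OXX/.OO/..X*, (2,0):+1/OXX/..O/O.X, (2,1):-1/OXX/..O/.OX
[OXX/.OO/..X] X move#2: (1,0):-1/OXX/XOO/..X*, (2,0):-1/OXX/.OO/X.X, (2,1):-1/OXX/.OO/.XX
[OXX/XOO/..X] O move#3: (2,0):+1/OXX/XOO/O.X*, (2,1):-1/OXX/XOO/.OX
[OXX/XOO/O.X] end (terminal -1, X#4); searched OXX/..O/..X to 7

O's best at [OXX/..O/..X]: (1,1)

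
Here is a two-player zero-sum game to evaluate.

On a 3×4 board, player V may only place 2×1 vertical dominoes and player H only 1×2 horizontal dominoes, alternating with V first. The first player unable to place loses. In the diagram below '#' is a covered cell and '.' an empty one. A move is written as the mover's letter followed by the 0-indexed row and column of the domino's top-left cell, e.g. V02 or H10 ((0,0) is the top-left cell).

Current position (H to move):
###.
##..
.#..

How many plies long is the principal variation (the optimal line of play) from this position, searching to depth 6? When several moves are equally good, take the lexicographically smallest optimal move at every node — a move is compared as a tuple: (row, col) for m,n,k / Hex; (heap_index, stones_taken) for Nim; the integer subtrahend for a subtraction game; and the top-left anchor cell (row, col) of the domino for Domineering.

PV length from [###./##../.#..]: 1 ply

[###./##../.#..] H move#1: H12:+1/###./####/.#..*, H22:-1/###./##../.###
[###./####/.#..] end (terminal -1, V#2); searched ###./##../.#.. to 6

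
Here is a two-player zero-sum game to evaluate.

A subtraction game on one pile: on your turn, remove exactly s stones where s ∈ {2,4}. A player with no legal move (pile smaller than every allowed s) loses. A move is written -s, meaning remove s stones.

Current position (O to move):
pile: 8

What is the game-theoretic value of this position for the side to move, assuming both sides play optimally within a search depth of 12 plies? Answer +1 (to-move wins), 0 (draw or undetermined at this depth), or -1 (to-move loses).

p1 O@[8]: -2[6]+1* -4[4]-1
p2 X@[6]: -2[4]-1* -4[2]-1
p3 O@[4]: -2[2]-1 -4[0]+1*
p4 X@[0] terminal -1; root [8] d12

value(8, O) = +1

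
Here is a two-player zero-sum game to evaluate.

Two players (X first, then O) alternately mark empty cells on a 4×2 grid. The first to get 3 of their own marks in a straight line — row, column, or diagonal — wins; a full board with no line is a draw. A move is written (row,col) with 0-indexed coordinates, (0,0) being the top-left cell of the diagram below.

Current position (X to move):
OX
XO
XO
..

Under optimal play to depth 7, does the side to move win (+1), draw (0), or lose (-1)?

[OX/XO/XO/..] X move#1: (3,0):+1/OX/XO/XO/X.*, (3,1):+0/OX/XO/XO/.X
[OX/XO/XO/X.] end (terminal -1, O#2); searched OX/XO/XO/.. to 7

value(OX/XO/XO/.., X) = +1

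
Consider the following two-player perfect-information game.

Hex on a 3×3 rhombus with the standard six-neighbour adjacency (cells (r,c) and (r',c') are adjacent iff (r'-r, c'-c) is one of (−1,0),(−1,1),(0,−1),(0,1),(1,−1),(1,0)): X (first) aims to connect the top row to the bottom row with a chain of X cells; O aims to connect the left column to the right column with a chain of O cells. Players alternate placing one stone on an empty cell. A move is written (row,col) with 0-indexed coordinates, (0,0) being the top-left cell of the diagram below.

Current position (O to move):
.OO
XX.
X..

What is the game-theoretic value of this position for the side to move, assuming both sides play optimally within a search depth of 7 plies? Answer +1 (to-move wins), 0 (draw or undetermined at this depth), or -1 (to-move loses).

value(.OO/XX./X.., O) = +1

[.OO/XX./X..] O move#1: (0,0):+1/OOO/XX./X..*, (1,2):-1/.OO/XXO/X.., (2,1):-1/.OO/XX./XO., (2,2):-1/.OO/XX./X.O
[OOO/XX./X..] end (terminal -1, X#2); searched .OO/XX./X.. to 7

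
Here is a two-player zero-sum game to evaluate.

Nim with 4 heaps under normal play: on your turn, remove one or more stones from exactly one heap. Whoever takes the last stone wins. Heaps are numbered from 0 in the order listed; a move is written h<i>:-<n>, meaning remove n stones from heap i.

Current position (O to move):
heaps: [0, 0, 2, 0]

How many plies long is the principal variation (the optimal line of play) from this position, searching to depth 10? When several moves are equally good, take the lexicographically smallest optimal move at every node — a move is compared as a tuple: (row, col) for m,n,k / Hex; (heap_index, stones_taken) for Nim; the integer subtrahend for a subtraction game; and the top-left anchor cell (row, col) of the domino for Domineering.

PV length from [(0,0,2,0)]: 1 ply

p1 O@[(0,0,2,0)]: h2:-1[(0,0,1,0)]-1 h2:-2[(0,0,0,0)]+1*
p2 X@[(0,0,0,0)] terminal -1; root [(0,0,2,0)] d10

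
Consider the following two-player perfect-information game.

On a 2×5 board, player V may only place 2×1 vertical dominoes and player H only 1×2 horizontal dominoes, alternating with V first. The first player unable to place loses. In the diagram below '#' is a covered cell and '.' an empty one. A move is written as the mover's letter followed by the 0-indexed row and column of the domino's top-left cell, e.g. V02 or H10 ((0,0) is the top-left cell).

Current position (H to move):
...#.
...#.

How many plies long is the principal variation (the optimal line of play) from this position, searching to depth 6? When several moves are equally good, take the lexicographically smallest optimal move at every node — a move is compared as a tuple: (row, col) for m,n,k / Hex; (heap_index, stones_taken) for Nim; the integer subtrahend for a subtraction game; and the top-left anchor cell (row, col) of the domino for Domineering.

PV length from [...#./...#.]: 4 plies

p1 H@[...#./...#.]: H00[##.#./...#.]-1* H01[.###./...#.]-1 H10[...#./##.#.]-1 H11[...#./.###.]-1
p2 V@[##.#./...#.]: V02[####./..##.]+1* V04[##.##/...##]-1
p3 H@[####./..##.]: H10[####./####.]-1*
p4 V@[####./####.]: V04[#####/#####]+1*
p5 H@[#####/#####] terminal -1; root [...#./...#.] d6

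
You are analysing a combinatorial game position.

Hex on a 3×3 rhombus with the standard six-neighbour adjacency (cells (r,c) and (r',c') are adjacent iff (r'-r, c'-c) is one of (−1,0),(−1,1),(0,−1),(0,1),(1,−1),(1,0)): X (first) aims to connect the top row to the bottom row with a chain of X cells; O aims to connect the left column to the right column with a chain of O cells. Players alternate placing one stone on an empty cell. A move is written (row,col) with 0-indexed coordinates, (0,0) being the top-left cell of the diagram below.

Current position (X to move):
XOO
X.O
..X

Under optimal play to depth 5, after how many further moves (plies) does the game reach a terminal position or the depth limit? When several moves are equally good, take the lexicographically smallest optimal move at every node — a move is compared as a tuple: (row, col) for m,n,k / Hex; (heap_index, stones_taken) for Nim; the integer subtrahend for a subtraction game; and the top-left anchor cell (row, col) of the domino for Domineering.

PV length from [XOO/X.O/..X]: 3 plies

p1 X@[XOO/X.O/..X]: (1,1)[XOO/XXO/..X]+1* (2,0)[XOO/X.O/X.X]+1 (2,1)[XOO/X.O/.XX]+1
p2 O@[XOO/XXO/..X]: (2,0)[XOO/XXO/O.X]-1* (2,1)[XOO/XXO/.OX]-1
p3 X@[XOO/XXO/O.X]: (2,1)[XOO/XXO/OXX]+1*
p4 O@[XOO/XXO/OXX] terminal -1; root [XOO/X.O/..X] d5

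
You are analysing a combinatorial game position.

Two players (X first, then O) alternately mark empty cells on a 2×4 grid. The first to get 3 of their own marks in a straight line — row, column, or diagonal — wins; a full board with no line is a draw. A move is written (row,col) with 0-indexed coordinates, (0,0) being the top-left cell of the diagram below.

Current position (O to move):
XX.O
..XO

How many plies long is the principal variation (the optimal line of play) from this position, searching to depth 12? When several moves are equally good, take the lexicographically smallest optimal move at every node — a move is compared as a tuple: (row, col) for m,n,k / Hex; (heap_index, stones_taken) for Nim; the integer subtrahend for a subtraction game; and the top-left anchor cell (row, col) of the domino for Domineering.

[XX.O/..XO] O move#1: (0,2):+0/XXOO/..XO*, (1,0):-1/XX.O/O.XO, (1,1):-1/XX.O/.OXO
[XXOO/..XO] X move#2: (1,0):+0/XXOO/X.XO*, (1,1):+0/XXOO/.XXO
[XXOO/X.XO] O move#3: (1,1):+0/XXOO/XOXO*
[XXOO/XOXO] end (terminal +0, X#4); searched XX.O/..XO to 12

PV length from [XX.O/..XO]: 3 plies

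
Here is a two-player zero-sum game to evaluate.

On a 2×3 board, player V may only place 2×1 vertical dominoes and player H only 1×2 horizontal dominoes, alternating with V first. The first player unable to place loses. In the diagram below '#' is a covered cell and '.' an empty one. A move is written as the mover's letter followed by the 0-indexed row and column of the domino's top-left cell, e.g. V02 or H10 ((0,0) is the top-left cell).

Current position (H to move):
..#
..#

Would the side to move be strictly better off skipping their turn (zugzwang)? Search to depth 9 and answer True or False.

zugzwang(..#/..#, H) = False

p1 H@[..#/..#]: H00[###/..#]+1* H10[..#/###]+1
p2 V@[###/..#] terminal -1; root [..#/..#] d9
suppose H passes — search the same position with V to move:
pass> p1 V@[..#/..#]: V00[#.#/#.#]+1* V01[.##/.##]+1
pass> p2 H@[#.#/#.#] terminal -1; root [..#/..#] d9
for H: play +1, pass -1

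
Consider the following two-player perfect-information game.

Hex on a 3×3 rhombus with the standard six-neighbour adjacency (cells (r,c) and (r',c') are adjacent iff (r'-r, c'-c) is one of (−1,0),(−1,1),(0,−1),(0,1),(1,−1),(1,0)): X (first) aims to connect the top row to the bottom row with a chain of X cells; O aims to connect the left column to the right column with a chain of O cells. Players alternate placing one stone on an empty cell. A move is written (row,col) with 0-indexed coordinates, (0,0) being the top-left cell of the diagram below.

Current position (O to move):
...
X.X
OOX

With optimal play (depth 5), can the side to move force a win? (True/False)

O winning at [.../X.X/OOX]: False

p1 O@[.../X.X/OOX]: (0,0)[O../X.X/OOX]-1* (0,1)[.O./X.X/OOX]-1 (0,2)[..O/X.X/OOX]-1 (1,1)[.../XOX/OOX]-1
p2 X@[O../X.X/OOX]: (0,1)[OX./X.X/OOX]+1* (0,2)[O.X/X.X/OOX]+1 (1,1)[O../XXX/OOX]+1
p3 O@[OX./X.X/OOX]: (0,2)[OXO/X.X/OOX]-1* (1,1)[OX./XOX/OOX]-1
p4 X@[OXO/X.X/OOX]: (1,1)[OXO/XXX/OOX]+1*
p5 O@[OXO/XXX/OOX] terminal -1; root [.../X.X/OOX] d5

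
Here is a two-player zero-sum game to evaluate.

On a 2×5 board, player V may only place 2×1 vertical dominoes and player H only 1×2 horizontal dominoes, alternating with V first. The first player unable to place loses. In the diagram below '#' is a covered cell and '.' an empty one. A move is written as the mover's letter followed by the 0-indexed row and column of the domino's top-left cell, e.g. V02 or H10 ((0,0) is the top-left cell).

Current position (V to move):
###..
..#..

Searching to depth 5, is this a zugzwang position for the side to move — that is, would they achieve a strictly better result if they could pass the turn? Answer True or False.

zugzwang(###../..#.., V) = False

[###../..#..] V move#1: V03:+1/####./..##.*, V04:+1/###.#/..#.#
[####./..##.] H move#2: H10:-1/####./####.*
[####./####.] V move#3: V04:+1/#####/#####*
[#####/#####] end (terminal -1, H#4); searched ###../..#.. to 5
if V skipped the turn, H would face:
~ [###../..#..] H move#1: H03:+1/#####/..#..*, H10:-1/###../###.., H13:+1/###../..###
~ [#####/..#..] end (terminal -1, V#2); searched ###../..#.. to 5
compare (V): move=+1 vs pass=-1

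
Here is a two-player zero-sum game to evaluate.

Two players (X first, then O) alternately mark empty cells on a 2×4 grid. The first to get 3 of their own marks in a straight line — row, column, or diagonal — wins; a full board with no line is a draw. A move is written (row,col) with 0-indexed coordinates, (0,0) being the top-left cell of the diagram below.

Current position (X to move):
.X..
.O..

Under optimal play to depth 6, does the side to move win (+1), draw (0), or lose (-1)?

value(.X../.O.., X) = +1

p1 X@[.X../.O..]: (0,0)[XX../.O..]+0 (0,2)[.XX./.O..]+1* (0,3)[.X.X/.O..]+0 (1,0)[.X../XO..]+0 (1,2)[.X../.OX.]+0 (1,3)[.X../.O.X]+0
p2 O@[.XX./.O..]: (0,0)[OXX./.O..]-1* (0,3)[.XXO/.O..]-1 (1,0)[.XX./OO..]-1 (1,2)[.XX./.OO.]-1 (1,3)[.XX./.O.O]-1
p3 X@[OXX./.O..]: (0,3)[OXXX/.O..]+1* (1,0)[OXX./XO..]+0 (1,2)[OXX./.OX.]+0 (1,3)[OXX./.O.X]+0
p4 O@[OXXX/.O..] terminal -1; root [.X../.O..] d6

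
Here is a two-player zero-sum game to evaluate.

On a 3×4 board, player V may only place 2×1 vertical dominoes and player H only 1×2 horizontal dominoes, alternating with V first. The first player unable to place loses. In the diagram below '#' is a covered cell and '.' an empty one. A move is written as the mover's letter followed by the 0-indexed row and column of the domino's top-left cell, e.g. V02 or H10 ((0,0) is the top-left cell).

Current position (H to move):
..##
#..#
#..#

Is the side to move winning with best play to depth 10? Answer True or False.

p1 H@[..##/#..#/#..#]: H00[####/#..#/#..#]-1 H11[..##/####/#..#]+1* H21[..##/#..#/####]-1
p2 V@[..##/####/#..#] terminal -1; root [..##/#..#/#..#] d10

H winning at [..##/#..#/#..#]: True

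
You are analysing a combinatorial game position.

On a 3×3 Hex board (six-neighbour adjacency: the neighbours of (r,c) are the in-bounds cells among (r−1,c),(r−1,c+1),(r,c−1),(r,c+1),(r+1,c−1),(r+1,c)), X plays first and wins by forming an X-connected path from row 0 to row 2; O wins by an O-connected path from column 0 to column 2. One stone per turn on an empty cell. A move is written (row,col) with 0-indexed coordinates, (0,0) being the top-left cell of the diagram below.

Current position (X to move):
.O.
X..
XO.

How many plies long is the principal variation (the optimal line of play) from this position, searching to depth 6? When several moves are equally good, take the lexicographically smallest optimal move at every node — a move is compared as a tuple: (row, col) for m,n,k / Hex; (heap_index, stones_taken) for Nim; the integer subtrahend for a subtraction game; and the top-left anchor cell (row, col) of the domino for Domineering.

[.O./X../XO.] X move#1: (0,0):+1/XO./X../XO.*, (0,2):+1/.OX/X../XO., (1,1):+1/.O./XX./XO., (1,2):+1/.O./X.X/XO., (2,2):+1/.O./X../XOX
[XO./X../XO.] end (terminal -1, O#2); searched .O./X../XO. to 6

PV length from [.O./X../XO.]: 1 ply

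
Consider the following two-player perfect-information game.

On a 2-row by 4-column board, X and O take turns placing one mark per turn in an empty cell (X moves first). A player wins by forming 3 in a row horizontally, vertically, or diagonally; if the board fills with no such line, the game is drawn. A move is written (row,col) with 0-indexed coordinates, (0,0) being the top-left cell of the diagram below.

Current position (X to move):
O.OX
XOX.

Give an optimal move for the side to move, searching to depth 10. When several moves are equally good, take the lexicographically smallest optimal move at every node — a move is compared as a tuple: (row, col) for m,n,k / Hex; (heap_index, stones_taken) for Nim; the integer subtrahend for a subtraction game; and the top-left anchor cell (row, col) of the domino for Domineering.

ply 1, X at O.OX/XOX. | (0,1)=+0→OXOX/XOX.*; (1,3)=-1→O.OX/XOXX
ply 2, O at OXOX/XOX. | (1,3)=+0→OXOX/XOXO*
ply 3: OXOX/XOXO is terminal +0 (X); from O.OX/XOX. depth 10

X's best at [O.OX/XOX.]: (0,1)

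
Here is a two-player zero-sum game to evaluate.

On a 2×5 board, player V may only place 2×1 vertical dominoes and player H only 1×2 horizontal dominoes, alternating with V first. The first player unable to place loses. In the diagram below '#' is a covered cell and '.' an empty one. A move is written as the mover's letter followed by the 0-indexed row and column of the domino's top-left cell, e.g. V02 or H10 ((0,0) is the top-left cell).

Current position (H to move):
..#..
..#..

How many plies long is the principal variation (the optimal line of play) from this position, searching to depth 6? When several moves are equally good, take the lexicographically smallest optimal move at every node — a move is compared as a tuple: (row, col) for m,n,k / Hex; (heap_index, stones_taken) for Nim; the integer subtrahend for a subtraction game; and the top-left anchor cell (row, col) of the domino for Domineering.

PV length from [..#../..#..]: 4 plies

ply 1, H at ..#../..#.. | H00=-1→###../..#..*; H03=-1→..###/..#..; H10=-1→..#../###..; H13=-1→..#../..###
ply 2, V at ###../..#.. | V03=+1→####./..##.*; V04=+1→###.#/..#.#
ply 3, H at ####./..##. | H10=-1→####./####.*
ply 4, V at ####./####. | V04=+1→#####/#####*
ply 5: #####/##### is terminal -1 (H); from ..#../..#.. depth 6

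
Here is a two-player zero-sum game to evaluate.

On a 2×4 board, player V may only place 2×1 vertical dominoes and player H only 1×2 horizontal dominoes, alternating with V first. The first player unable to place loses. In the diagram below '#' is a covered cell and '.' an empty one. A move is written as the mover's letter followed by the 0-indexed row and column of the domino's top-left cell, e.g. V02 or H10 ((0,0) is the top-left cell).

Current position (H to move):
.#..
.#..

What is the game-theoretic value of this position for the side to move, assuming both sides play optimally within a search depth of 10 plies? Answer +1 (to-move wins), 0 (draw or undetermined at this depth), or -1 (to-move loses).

p1 H@[.#../.#..]: H02[.###/.#..]+1* H12[.#../.###]+1
p2 V@[.###/.#..]: V00[####/##..]-1*
p3 H@[####/##..]: H12[####/####]+1*
p4 V@[####/####] terminal -1; root [.#../.#..] d10

value(.#../.#.., H) = +1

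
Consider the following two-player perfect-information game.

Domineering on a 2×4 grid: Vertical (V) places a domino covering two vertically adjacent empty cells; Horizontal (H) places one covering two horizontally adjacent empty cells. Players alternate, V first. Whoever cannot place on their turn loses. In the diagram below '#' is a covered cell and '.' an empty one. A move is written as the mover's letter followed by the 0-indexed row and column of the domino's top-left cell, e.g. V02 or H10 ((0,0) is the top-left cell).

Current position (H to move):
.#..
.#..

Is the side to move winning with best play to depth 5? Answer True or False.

H winning at [.#../.#..]: True

p1 H@[.#../.#..]: H02[.###/.#..]+1* H12[.#../.###]+1
p2 V@[.###/.#..]: V00[####/##..]-1*
p3 H@[####/##..]: H12[####/####]+1*
p4 V@[####/####] terminal -1; root [.#../.#..] d5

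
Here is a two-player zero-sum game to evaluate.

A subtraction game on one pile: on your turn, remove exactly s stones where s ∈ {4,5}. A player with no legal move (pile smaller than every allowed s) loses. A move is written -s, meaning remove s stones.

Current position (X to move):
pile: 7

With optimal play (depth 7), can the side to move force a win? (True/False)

X winning at [7]: True

ply 1, X at 7 | -4=+1→3*; -5=+1→2
ply 2: 3 is terminal -1 (O); from 7 depth 7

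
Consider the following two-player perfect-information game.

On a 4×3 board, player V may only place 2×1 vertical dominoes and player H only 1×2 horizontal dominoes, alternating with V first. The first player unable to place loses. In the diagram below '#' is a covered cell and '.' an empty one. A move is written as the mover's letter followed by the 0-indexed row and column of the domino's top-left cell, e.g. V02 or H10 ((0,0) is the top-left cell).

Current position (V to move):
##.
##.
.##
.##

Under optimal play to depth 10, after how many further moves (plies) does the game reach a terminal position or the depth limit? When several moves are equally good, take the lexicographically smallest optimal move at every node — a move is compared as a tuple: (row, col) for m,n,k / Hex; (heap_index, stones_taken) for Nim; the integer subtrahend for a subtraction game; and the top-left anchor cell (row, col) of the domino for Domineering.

p1 V@[##./##./.##/.##]: V02[###/###/.##/.##]+1* V20[##./##./###/###]+1
p2 H@[###/###/.##/.##] terminal -1; root [##./##./.##/.##] d10

PV length from [##./##./.##/.##]: 1 ply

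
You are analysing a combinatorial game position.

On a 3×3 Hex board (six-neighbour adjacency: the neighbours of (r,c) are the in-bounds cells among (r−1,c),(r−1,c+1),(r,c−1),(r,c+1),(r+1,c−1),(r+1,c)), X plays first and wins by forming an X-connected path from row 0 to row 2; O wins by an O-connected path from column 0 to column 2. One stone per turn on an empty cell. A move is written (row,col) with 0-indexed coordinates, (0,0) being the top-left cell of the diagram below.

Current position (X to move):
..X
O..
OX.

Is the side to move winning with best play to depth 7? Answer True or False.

ply 1, X at ..X/O../OX. | (0,0)=+1→X.X/O../OX.*; (0,1)=+1→.XX/O../OX.; (1,1)=+1→..X/OX./OX.; (1,2)=+1→..X/O.X/OX.; (2,2)=+1→..X/O../OXX
ply 2, O at X.X/O../OX. | (0,1)=-1→XOX/O../OX.*; (1,1)=-1→X.X/OO./OX.; (1,2)=-1→X.X/O.O/OX.; (2,2)=-1→X.X/O../OXO
ply 3, X at XOX/O../OX. | (1,1)=+1→XOX/OX./OX.*; (1,2)=+1→XOX/O.X/OX.; (2,2)=+1→XOX/O../OXX
ply 4: XOX/OX./OX. is terminal -1 (O); from ..X/O../OX. depth 7

X winning at [..X/O../OX.]: True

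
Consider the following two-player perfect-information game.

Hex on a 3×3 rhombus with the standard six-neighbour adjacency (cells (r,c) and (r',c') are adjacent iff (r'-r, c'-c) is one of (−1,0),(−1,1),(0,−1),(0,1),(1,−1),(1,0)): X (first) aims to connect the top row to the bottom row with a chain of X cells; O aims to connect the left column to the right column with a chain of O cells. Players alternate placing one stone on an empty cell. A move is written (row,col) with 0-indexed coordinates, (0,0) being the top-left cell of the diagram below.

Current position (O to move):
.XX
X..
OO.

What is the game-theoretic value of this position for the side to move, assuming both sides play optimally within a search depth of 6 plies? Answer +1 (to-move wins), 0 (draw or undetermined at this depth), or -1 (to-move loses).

value(.XX/X../OO., O) = +1

p1 O@[.XX/X../OO.]: (0,0)[OXX/X../OO.]+1* (1,1)[.XX/XO./OO.]+1 (1,2)[.XX/X.O/OO.]+1 (2,2)[.XX/X../OOO]+1
p2 X@[OXX/X../OO.]: (1,1)[OXX/XX./OO.]-1* (1,2)[OXX/X.X/OO.]-1 (2,2)[OXX/X../OOX]-1
p3 O@[OXX/XX./OO.]: (1,2)[OXX/XXO/OO.]+1* (2,2)[OXX/XX./OOO]+1
p4 X@[OXX/XXO/OO.] terminal -1; root [.XX/X../OO.] d6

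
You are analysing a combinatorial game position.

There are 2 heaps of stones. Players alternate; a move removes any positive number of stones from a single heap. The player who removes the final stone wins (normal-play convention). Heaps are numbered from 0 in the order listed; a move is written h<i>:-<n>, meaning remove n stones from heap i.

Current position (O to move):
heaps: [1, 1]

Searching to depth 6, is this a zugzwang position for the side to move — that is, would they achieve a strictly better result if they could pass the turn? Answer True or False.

zugzwang((1,1), O) = True

ply 1, O at (1,1) | h0:-1=-1→(0,1)*; h1:-1=-1→(1,0)
ply 2, X at (0,1) | h1:-1=+1→(0,0)*
ply 3: (0,0) is terminal -1 (O); from (1,1) depth 6
suppose O passes — search the same position with X to move:
pass> ply 1, X at (1,1) | h0:-1=-1→(0,1)*; h1:-1=-1→(1,0)
pass> ply 2, O at (0,1) | h1:-1=+1→(0,0)*
pass> ply 3: (0,0) is terminal -1 (X); from (1,1) depth 6
for O: play -1, pass +1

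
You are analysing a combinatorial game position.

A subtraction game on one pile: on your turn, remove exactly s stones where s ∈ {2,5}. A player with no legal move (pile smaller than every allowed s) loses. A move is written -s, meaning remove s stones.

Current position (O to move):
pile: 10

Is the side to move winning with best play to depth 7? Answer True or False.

O winning at [10]: True

ply 1, O at 10 | -2=+1→8*; -5=-1→5
ply 2, X at 8 | -2=-1→6*; -5=-1→3
ply 3, O at 6 | -2=+1→4*; -5=+1→1
ply 4, X at 4 | -2=-1→2*
ply 5, O at 2 | -2=+1→0*
ply 6: 0 is terminal -1 (X); from 10 depth 7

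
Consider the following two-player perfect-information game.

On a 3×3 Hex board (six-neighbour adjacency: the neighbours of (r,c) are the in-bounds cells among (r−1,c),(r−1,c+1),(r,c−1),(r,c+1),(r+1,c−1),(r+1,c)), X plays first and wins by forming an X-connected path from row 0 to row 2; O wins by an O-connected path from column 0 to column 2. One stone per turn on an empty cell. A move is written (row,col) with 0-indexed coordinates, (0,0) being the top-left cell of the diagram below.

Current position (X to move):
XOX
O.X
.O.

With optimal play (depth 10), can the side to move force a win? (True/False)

X winning at [XOX/O.X/.O.]: True

p1 X@[XOX/O.X/.O.]: (1,1)[XOX/OXX/.O.]+1* (2,0)[XOX/O.X/XO.]+1 (2,2)[XOX/O.X/.OX]+1
p2 O@[XOX/OXX/.O.]: (2,0)[XOX/OXX/OO.]-1* (2,2)[XOX/OXX/.OO]-1
p3 X@[XOX/OXX/OO.]: (2,2)[XOX/OXX/OOX]+1*
p4 O@[XOX/OXX/OOX] terminal -1; root [XOX/O.X/.O.] d10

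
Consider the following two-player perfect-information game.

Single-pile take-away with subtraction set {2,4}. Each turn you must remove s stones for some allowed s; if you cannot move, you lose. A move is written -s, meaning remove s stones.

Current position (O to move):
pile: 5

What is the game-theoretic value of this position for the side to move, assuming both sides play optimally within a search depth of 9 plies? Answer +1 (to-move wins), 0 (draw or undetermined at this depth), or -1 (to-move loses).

[5] O move#1: -2:-1/3, -4:+1/1*
[1] end (terminal -1, X#2); searched 5 to 9

value(5, O) = +1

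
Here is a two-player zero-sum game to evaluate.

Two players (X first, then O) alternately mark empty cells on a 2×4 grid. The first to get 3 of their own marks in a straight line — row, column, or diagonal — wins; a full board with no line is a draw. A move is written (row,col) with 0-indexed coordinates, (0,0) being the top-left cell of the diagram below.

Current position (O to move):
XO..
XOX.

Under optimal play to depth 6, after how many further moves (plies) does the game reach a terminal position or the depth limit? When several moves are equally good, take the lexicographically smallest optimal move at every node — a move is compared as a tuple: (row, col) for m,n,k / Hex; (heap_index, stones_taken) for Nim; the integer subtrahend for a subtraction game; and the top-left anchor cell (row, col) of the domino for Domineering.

[XO../XOX.] O move#1: (0,2):+0/XOO./XOX.*, (0,3):+0/XO.O/XOX., (1,3):+0/XO../XOXO
[XOO./XOX.] X move#2: (0,3):+0/XOOX/XOX.*, (1,3):-1/XOO./XOXX
[XOOX/XOX.] O move#3: (1,3):+0/XOOX/XOXO*
[XOOX/XOXO] end (terminal +0, X#4); searched XO../XOX. to 6

PV length from [XO../XOX.]: 3 plies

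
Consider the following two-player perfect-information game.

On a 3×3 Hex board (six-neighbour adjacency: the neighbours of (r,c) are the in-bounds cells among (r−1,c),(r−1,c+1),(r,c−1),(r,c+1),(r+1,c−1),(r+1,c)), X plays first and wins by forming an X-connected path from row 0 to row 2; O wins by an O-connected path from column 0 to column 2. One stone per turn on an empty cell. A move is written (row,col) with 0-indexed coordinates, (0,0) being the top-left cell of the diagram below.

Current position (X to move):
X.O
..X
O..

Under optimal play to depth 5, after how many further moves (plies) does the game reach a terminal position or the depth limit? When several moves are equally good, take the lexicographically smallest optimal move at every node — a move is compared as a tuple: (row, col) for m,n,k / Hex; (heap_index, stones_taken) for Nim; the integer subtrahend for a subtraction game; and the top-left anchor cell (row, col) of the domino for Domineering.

ply 1, X at X.O/..X/O.. | (0,1)=-1→XXO/..X/O..; (1,0)=-1→X.O/X.X/O..; (1,1)=+1→X.O/.XX/O..*; (2,1)=-1→X.O/..X/OX.; (2,2)=-1→X.O/..X/O.X
ply 2, O at X.O/.XX/O.. | (0,1)=-1→XOO/.XX/O..*; (1,0)=-1→X.O/OXX/O..; (2,1)=-1→X.O/.XX/OO.; (2,2)=-1→X.O/.XX/O.O
ply 3, X at XOO/.XX/O.. | (1,0)=+1→XOO/XXX/O..*; (2,1)=-1→XOO/.XX/OX.; (2,2)=-1→XOO/.XX/O.X
ply 4, O at XOO/XXX/O.. | (2,1)=-1→XOO/XXX/OO.*; (2,2)=-1→XOO/XXX/O.O
ply 5, X at XOO/XXX/OO. | (2,2)=+1→XOO/XXX/OOX*
ply 6: XOO/XXX/OOX is terminal -1 (O); from X.O/..X/O.. depth 5

PV length from [X.O/..X/O..]: 5 plies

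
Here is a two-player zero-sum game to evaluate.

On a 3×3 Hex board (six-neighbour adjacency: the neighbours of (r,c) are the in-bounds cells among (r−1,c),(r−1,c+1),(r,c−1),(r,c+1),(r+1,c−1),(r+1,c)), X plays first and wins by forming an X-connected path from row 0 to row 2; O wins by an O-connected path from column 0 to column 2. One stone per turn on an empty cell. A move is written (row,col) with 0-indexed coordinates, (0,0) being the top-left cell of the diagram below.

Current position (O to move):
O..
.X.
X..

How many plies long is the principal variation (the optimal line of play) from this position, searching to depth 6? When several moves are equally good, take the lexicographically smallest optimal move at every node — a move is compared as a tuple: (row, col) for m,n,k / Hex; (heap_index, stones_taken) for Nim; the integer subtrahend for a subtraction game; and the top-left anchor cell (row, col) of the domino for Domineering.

ply 1, O at O../.X./X.. | (0,1)=-1→OO./.X./X..*; (0,2)=-1→O.O/.X./X..; (1,0)=-1→O../OX./X..; (1,2)=-1→O../.XO/X..; (2,1)=-1→O../.X./XO.; (2,2)=-1→O../.X./X.O
ply 2, X at OO./.X./X.. | (0,2)=+1→OOX/.X./X..*; (1,0)=-1→OO./XX./X..; (1,2)=-1→OO./.XX/X..; (2,1)=-1→OO./.X./XX.; (2,2)=-1→OO./.X./X.X
ply 3: OOX/.X./X.. is terminal -1 (O); from O../.X./X.. depth 6

PV length from [O../.X./X..]: 2 plies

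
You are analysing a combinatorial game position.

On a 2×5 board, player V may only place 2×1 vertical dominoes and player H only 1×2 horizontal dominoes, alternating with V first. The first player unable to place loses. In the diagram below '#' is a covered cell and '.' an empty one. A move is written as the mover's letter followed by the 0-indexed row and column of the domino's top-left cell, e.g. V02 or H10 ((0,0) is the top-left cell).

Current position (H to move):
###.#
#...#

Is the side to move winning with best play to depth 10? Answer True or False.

H winning at [###.#/#...#]: True

p1 H@[###.#/#...#]: H11[###.#/###.#]-1 H12[###.#/#.###]+1*
p2 V@[###.#/#.###] terminal -1; root [###.#/#...#] d10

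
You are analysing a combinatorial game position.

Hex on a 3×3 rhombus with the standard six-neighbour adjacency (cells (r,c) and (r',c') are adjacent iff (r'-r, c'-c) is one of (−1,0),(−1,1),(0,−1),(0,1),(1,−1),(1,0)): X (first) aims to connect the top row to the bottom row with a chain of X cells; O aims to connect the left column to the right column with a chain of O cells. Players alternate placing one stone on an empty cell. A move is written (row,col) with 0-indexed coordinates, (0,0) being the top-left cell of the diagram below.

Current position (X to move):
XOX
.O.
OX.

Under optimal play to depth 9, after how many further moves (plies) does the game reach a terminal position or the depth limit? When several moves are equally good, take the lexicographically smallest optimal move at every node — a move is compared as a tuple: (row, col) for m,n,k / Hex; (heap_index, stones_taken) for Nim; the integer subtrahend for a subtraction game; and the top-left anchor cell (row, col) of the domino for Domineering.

PV length from [XOX/.O./OX.]: 1 ply

p1 X@[XOX/.O./OX.]: (1,0)[XOX/XO./OX.]-1 (1,2)[XOX/.OX/OX.]+1* (2,2)[XOX/.O./OXX]-1
p2 O@[XOX/.OX/OX.] terminal -1; root [XOX/.O./OX.] d9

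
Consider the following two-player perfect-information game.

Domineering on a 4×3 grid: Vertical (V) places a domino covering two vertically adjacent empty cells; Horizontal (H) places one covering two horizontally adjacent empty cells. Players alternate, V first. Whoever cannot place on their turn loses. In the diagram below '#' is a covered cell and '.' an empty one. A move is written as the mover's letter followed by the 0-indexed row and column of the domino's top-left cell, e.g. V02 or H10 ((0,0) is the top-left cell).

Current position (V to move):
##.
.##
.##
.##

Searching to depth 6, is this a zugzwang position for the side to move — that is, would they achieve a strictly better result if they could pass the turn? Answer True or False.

[##./.##/.##/.##] V move#1: V10:+1/##./###/###/.##*, V20:+1/##./.##/###/###
[##./###/###/.##] end (terminal -1, H#2); searched ##./.##/.##/.## to 6
if V skipped the turn, H would face:
~ [##./.##/.##/.##] end (terminal -1, H#1); searched ##./.##/.##/.## to 6
compare (V): move=+1 vs pass=+1

zugzwang(##./.##/.##/.##, V) = False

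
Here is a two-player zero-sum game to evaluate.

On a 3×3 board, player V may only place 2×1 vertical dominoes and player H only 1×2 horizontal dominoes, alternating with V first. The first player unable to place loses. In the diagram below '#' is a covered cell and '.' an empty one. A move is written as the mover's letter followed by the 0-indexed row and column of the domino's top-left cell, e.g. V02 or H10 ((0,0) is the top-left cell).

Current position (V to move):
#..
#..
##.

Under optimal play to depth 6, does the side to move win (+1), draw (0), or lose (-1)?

ply 1, V at #../#../##. | V01=+1→##./##./##.*; V02=+1→#.#/#.#/##.; V12=-1→#../#.#/###
ply 2: ##./##./##. is terminal -1 (H); from #../#../##. depth 6

value(#../#../##., V) = +1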